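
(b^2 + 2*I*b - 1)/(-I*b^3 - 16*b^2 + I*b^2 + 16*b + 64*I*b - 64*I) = (I*b^2 - 2*b - I)/(b^3 - b^2*(1 + 16*I) + 16*b*(-4 + I) + 64)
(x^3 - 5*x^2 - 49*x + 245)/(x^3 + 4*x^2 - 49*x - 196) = (x - 5)/(x + 4)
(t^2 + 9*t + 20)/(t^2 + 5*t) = (t + 4)/t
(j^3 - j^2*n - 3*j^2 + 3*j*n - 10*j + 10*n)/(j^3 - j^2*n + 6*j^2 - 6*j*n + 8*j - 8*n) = (j - 5)/(j + 4)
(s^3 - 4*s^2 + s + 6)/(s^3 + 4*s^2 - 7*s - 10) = (s - 3)/(s + 5)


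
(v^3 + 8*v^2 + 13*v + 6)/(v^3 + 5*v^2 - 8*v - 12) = (v + 1)/(v - 2)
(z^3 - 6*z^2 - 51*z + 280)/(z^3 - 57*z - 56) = (z - 5)/(z + 1)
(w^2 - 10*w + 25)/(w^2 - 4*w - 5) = (w - 5)/(w + 1)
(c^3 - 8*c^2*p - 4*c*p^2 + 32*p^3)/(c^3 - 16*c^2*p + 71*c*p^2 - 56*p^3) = (c^2 - 4*p^2)/(c^2 - 8*c*p + 7*p^2)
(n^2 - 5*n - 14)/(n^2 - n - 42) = (n + 2)/(n + 6)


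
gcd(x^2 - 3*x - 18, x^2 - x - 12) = x + 3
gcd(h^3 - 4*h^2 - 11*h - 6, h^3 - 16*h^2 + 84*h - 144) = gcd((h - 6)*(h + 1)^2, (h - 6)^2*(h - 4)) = h - 6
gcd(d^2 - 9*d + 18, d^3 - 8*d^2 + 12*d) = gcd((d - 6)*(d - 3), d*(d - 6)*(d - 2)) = d - 6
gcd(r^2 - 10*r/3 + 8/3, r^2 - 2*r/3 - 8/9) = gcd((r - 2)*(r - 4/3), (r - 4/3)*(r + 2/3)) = r - 4/3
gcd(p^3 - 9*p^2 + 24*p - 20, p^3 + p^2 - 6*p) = p - 2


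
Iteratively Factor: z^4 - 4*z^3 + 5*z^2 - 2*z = (z - 1)*(z^3 - 3*z^2 + 2*z) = z*(z - 1)*(z^2 - 3*z + 2) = z*(z - 2)*(z - 1)*(z - 1)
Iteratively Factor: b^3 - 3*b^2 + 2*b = (b - 2)*(b^2 - b) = (b - 2)*(b - 1)*(b)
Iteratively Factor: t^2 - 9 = (t - 3)*(t + 3)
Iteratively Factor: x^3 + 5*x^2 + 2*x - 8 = (x + 4)*(x^2 + x - 2) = (x - 1)*(x + 4)*(x + 2)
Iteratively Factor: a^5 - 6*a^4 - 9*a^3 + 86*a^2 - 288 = (a - 3)*(a^4 - 3*a^3 - 18*a^2 + 32*a + 96) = (a - 3)*(a + 3)*(a^3 - 6*a^2 + 32) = (a - 3)*(a + 2)*(a + 3)*(a^2 - 8*a + 16) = (a - 4)*(a - 3)*(a + 2)*(a + 3)*(a - 4)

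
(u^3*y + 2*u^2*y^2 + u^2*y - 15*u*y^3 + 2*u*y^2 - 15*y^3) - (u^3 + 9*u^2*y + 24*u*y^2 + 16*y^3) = u^3*y - u^3 + 2*u^2*y^2 - 8*u^2*y - 15*u*y^3 - 22*u*y^2 - 31*y^3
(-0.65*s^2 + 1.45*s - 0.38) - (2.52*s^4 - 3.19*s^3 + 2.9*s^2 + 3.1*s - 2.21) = -2.52*s^4 + 3.19*s^3 - 3.55*s^2 - 1.65*s + 1.83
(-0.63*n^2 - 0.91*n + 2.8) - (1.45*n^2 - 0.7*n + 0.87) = -2.08*n^2 - 0.21*n + 1.93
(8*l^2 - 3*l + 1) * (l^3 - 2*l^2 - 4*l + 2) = 8*l^5 - 19*l^4 - 25*l^3 + 26*l^2 - 10*l + 2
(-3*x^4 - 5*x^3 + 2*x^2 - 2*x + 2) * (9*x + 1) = -27*x^5 - 48*x^4 + 13*x^3 - 16*x^2 + 16*x + 2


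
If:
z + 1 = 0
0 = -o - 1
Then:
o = -1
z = -1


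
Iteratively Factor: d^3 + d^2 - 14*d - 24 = (d + 2)*(d^2 - d - 12) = (d - 4)*(d + 2)*(d + 3)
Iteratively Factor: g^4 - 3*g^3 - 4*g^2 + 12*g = (g)*(g^3 - 3*g^2 - 4*g + 12) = g*(g + 2)*(g^2 - 5*g + 6) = g*(g - 3)*(g + 2)*(g - 2)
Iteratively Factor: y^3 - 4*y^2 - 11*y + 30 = (y - 5)*(y^2 + y - 6) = (y - 5)*(y + 3)*(y - 2)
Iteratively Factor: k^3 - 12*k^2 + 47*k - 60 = (k - 5)*(k^2 - 7*k + 12) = (k - 5)*(k - 4)*(k - 3)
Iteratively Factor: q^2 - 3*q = (q - 3)*(q)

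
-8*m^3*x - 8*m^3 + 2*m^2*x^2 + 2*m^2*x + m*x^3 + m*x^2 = (-2*m + x)*(4*m + x)*(m*x + m)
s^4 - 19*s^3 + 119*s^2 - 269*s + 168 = (s - 8)*(s - 7)*(s - 3)*(s - 1)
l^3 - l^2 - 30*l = l*(l - 6)*(l + 5)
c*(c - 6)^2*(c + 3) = c^4 - 9*c^3 + 108*c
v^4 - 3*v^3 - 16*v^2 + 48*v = v*(v - 4)*(v - 3)*(v + 4)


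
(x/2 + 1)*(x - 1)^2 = x^3/2 - 3*x/2 + 1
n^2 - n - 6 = (n - 3)*(n + 2)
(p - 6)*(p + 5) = p^2 - p - 30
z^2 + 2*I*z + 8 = (z - 2*I)*(z + 4*I)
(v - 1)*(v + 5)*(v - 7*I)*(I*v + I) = I*v^4 + 7*v^3 + 5*I*v^3 + 35*v^2 - I*v^2 - 7*v - 5*I*v - 35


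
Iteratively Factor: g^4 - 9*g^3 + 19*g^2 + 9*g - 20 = (g + 1)*(g^3 - 10*g^2 + 29*g - 20) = (g - 4)*(g + 1)*(g^2 - 6*g + 5) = (g - 4)*(g - 1)*(g + 1)*(g - 5)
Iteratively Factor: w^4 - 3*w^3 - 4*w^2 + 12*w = (w - 3)*(w^3 - 4*w) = (w - 3)*(w - 2)*(w^2 + 2*w) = w*(w - 3)*(w - 2)*(w + 2)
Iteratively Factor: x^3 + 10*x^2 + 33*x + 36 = (x + 3)*(x^2 + 7*x + 12) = (x + 3)^2*(x + 4)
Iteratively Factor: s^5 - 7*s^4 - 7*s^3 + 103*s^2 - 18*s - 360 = (s + 3)*(s^4 - 10*s^3 + 23*s^2 + 34*s - 120) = (s - 5)*(s + 3)*(s^3 - 5*s^2 - 2*s + 24) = (s - 5)*(s - 4)*(s + 3)*(s^2 - s - 6) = (s - 5)*(s - 4)*(s + 2)*(s + 3)*(s - 3)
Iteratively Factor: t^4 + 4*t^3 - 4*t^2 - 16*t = (t)*(t^3 + 4*t^2 - 4*t - 16) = t*(t + 4)*(t^2 - 4) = t*(t - 2)*(t + 4)*(t + 2)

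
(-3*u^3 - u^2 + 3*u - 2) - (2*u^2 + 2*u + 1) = -3*u^3 - 3*u^2 + u - 3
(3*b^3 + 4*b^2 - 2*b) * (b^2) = 3*b^5 + 4*b^4 - 2*b^3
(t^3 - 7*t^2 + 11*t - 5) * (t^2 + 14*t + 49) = t^5 + 7*t^4 - 38*t^3 - 194*t^2 + 469*t - 245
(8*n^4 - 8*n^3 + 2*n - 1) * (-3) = -24*n^4 + 24*n^3 - 6*n + 3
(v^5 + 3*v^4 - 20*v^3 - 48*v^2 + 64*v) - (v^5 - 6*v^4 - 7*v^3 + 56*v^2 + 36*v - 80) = 9*v^4 - 13*v^3 - 104*v^2 + 28*v + 80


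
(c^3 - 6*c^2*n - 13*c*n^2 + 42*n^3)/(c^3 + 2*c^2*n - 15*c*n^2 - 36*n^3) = (c^2 - 9*c*n + 14*n^2)/(c^2 - c*n - 12*n^2)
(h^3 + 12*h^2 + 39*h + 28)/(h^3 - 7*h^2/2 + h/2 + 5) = 2*(h^2 + 11*h + 28)/(2*h^2 - 9*h + 10)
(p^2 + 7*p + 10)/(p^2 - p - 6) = (p + 5)/(p - 3)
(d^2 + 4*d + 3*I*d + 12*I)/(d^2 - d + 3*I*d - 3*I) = (d + 4)/(d - 1)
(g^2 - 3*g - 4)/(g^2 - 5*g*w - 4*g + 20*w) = (-g - 1)/(-g + 5*w)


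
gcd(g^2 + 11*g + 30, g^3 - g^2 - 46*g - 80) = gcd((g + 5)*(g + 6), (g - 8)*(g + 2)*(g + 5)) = g + 5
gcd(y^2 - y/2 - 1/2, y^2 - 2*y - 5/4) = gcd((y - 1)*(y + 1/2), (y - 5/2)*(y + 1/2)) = y + 1/2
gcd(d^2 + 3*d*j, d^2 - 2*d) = d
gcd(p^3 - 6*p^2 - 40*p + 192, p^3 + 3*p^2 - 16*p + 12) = p + 6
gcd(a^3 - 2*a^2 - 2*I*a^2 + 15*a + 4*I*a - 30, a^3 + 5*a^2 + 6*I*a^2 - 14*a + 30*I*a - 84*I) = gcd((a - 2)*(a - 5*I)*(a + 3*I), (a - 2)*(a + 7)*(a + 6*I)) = a - 2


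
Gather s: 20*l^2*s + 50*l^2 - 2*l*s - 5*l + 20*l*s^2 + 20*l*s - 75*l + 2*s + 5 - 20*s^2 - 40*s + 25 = 50*l^2 - 80*l + s^2*(20*l - 20) + s*(20*l^2 + 18*l - 38) + 30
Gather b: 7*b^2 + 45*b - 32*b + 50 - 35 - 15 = 7*b^2 + 13*b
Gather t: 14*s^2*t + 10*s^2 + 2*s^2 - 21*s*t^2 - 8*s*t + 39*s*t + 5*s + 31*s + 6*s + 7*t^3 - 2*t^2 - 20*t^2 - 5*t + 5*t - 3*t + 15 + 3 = 12*s^2 + 42*s + 7*t^3 + t^2*(-21*s - 22) + t*(14*s^2 + 31*s - 3) + 18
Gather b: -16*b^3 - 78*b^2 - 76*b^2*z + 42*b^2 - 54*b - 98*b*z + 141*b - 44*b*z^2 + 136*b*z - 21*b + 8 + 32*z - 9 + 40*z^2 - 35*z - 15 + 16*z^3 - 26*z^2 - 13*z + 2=-16*b^3 + b^2*(-76*z - 36) + b*(-44*z^2 + 38*z + 66) + 16*z^3 + 14*z^2 - 16*z - 14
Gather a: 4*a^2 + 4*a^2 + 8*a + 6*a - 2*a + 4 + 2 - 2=8*a^2 + 12*a + 4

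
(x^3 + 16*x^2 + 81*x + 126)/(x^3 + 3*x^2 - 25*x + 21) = (x^2 + 9*x + 18)/(x^2 - 4*x + 3)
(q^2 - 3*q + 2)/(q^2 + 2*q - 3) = (q - 2)/(q + 3)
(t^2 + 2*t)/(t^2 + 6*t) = (t + 2)/(t + 6)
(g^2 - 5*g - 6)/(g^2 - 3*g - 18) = (g + 1)/(g + 3)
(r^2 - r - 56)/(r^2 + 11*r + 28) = (r - 8)/(r + 4)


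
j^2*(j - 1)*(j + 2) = j^4 + j^3 - 2*j^2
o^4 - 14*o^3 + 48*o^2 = o^2*(o - 8)*(o - 6)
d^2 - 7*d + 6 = (d - 6)*(d - 1)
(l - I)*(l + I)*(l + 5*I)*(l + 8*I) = l^4 + 13*I*l^3 - 39*l^2 + 13*I*l - 40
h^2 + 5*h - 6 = (h - 1)*(h + 6)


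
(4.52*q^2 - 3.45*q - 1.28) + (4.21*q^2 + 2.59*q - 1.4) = 8.73*q^2 - 0.86*q - 2.68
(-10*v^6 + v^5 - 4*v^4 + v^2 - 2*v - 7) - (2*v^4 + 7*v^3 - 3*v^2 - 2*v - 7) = -10*v^6 + v^5 - 6*v^4 - 7*v^3 + 4*v^2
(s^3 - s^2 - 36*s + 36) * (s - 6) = s^4 - 7*s^3 - 30*s^2 + 252*s - 216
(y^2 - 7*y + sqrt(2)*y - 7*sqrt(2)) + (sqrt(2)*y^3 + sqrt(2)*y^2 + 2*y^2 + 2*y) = sqrt(2)*y^3 + sqrt(2)*y^2 + 3*y^2 - 5*y + sqrt(2)*y - 7*sqrt(2)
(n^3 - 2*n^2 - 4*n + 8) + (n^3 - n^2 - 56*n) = 2*n^3 - 3*n^2 - 60*n + 8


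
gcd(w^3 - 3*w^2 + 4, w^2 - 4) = w - 2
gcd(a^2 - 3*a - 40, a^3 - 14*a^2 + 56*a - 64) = a - 8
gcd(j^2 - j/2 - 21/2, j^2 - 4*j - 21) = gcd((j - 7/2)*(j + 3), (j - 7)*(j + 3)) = j + 3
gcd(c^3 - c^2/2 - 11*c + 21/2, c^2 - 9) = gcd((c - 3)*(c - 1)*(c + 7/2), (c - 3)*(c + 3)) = c - 3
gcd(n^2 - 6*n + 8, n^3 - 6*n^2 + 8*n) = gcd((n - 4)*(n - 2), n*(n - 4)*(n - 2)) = n^2 - 6*n + 8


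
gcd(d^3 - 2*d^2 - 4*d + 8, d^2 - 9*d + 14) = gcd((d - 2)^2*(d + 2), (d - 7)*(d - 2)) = d - 2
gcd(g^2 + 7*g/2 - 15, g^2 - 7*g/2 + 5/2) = g - 5/2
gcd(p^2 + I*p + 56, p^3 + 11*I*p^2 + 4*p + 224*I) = p + 8*I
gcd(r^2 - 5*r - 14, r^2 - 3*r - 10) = r + 2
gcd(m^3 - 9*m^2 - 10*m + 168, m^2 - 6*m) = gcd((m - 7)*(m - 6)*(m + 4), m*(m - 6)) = m - 6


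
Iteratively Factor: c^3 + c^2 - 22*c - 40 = (c - 5)*(c^2 + 6*c + 8) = (c - 5)*(c + 4)*(c + 2)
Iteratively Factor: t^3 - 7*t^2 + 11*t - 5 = (t - 1)*(t^2 - 6*t + 5) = (t - 5)*(t - 1)*(t - 1)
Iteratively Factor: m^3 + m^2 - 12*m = (m - 3)*(m^2 + 4*m) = (m - 3)*(m + 4)*(m)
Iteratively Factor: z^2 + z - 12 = (z - 3)*(z + 4)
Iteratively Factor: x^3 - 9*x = (x - 3)*(x^2 + 3*x) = (x - 3)*(x + 3)*(x)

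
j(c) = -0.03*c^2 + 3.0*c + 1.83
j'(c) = 3.0 - 0.06*c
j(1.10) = 5.09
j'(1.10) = 2.93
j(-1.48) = -2.68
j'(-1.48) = 3.09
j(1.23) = 5.47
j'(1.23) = 2.93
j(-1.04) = -1.32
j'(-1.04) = 3.06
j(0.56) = 3.50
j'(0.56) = 2.97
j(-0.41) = 0.59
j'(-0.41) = 3.02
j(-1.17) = -1.72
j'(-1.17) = 3.07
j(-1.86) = -3.85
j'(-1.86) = 3.11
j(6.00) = 18.75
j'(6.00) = 2.64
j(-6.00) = -17.25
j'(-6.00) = 3.36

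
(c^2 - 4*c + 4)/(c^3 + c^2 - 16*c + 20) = 1/(c + 5)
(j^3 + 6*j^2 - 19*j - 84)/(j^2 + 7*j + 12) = (j^2 + 3*j - 28)/(j + 4)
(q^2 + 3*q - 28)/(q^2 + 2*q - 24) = (q + 7)/(q + 6)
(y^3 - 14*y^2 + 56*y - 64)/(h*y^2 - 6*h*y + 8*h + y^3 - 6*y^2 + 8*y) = (y - 8)/(h + y)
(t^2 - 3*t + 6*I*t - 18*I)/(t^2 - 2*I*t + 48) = (t - 3)/(t - 8*I)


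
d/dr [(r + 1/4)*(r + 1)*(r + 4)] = 3*r^2 + 21*r/2 + 21/4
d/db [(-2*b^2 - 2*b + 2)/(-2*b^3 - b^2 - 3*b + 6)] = 2*(-2*b^4 - 4*b^3 + 8*b^2 - 10*b - 3)/(4*b^6 + 4*b^5 + 13*b^4 - 18*b^3 - 3*b^2 - 36*b + 36)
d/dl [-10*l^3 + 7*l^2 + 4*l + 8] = -30*l^2 + 14*l + 4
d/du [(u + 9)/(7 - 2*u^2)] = (-2*u^2 + 4*u*(u + 9) + 7)/(2*u^2 - 7)^2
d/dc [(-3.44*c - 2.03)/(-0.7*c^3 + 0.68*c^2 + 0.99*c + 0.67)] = (-4.816*c^3 - 1.9238*c^2 + 2.7608*c - 0.295100000000001)/(0.49*c^6 - 0.952*c^5 - 0.9236*c^4 + 0.4084*c^3 + 1.8913*c^2 + 1.3266*c + 0.4489)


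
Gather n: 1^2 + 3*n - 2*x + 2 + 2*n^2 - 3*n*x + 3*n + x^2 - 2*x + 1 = 2*n^2 + n*(6 - 3*x) + x^2 - 4*x + 4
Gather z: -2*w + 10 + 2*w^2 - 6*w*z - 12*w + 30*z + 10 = 2*w^2 - 14*w + z*(30 - 6*w) + 20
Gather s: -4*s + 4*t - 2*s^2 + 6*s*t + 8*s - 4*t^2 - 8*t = -2*s^2 + s*(6*t + 4) - 4*t^2 - 4*t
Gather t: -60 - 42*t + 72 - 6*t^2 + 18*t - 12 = -6*t^2 - 24*t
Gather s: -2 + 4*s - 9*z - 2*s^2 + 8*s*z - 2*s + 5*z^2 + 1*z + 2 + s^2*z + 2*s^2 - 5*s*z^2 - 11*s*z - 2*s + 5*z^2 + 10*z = s^2*z + s*(-5*z^2 - 3*z) + 10*z^2 + 2*z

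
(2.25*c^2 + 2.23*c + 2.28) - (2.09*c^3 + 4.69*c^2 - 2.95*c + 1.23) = -2.09*c^3 - 2.44*c^2 + 5.18*c + 1.05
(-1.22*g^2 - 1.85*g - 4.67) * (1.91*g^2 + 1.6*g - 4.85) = -2.3302*g^4 - 5.4855*g^3 - 5.9627*g^2 + 1.5005*g + 22.6495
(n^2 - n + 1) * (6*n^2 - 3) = 6*n^4 - 6*n^3 + 3*n^2 + 3*n - 3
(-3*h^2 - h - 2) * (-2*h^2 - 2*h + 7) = 6*h^4 + 8*h^3 - 15*h^2 - 3*h - 14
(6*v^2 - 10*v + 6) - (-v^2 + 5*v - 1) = 7*v^2 - 15*v + 7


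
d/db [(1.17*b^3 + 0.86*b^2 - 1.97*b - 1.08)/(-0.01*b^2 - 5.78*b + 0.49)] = (-0.0117*b^4 - 13.5252*b^3 - 3.2706*b^2 + 0.821200000000001*b - 7.2077)/(0.0001*b^4 + 0.1156*b^3 + 33.3986*b^2 - 5.6644*b + 0.2401)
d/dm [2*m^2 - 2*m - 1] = 4*m - 2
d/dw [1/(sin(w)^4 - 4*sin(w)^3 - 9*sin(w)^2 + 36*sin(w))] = 2*(-2*sin(w)^3 + 6*sin(w)^2 + 9*sin(w) - 18)*cos(w)/((sin(w)^3 - 4*sin(w)^2 - 9*sin(w) + 36)^2*sin(w)^2)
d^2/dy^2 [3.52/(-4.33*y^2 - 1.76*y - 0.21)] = (131.992256*y^2 + 53.650432*y - 3.52*(8.66*y + 1.76)*(17.32*y + 3.52) + 6.401472)/(4.33*y^2 + 1.76*y + 0.21)^3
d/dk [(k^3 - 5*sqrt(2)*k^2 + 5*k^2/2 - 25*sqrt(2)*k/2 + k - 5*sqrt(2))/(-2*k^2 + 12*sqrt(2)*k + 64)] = (-2*k^4 + 24*sqrt(2)*k^3 + 5*sqrt(2)*k^2 + 74*k^2 - 660*sqrt(2)*k + 320*k - 800*sqrt(2) + 184)/(4*(k^4 - 12*sqrt(2)*k^3 + 8*k^2 + 384*sqrt(2)*k + 1024))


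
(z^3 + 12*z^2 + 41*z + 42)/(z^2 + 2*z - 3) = (z^2 + 9*z + 14)/(z - 1)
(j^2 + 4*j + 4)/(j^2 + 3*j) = (j^2 + 4*j + 4)/(j*(j + 3))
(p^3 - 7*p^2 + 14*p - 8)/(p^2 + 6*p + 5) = (p^3 - 7*p^2 + 14*p - 8)/(p^2 + 6*p + 5)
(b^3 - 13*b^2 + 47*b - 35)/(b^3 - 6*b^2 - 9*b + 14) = (b - 5)/(b + 2)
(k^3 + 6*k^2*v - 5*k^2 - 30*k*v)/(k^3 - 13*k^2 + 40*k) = (k + 6*v)/(k - 8)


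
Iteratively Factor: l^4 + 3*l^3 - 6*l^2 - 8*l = (l)*(l^3 + 3*l^2 - 6*l - 8) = l*(l + 4)*(l^2 - l - 2) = l*(l + 1)*(l + 4)*(l - 2)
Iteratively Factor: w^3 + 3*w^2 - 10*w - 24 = (w + 4)*(w^2 - w - 6) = (w - 3)*(w + 4)*(w + 2)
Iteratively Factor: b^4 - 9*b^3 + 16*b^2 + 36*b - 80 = (b - 5)*(b^3 - 4*b^2 - 4*b + 16) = (b - 5)*(b - 4)*(b^2 - 4) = (b - 5)*(b - 4)*(b - 2)*(b + 2)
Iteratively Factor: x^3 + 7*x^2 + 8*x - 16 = (x - 1)*(x^2 + 8*x + 16) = (x - 1)*(x + 4)*(x + 4)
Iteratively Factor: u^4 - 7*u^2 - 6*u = (u + 1)*(u^3 - u^2 - 6*u) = u*(u + 1)*(u^2 - u - 6) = u*(u + 1)*(u + 2)*(u - 3)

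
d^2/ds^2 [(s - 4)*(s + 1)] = 2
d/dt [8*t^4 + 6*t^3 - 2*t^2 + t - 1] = 32*t^3 + 18*t^2 - 4*t + 1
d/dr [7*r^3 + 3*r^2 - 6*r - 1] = 21*r^2 + 6*r - 6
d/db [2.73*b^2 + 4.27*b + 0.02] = 5.46*b + 4.27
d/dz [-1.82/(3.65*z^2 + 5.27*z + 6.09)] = (13.286*z + 9.5914)/(3.65*z^2 + 5.27*z + 6.09)^2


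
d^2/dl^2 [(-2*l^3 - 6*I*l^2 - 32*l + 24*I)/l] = -4 + 48*I/l^3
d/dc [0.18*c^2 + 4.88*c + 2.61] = 0.36*c + 4.88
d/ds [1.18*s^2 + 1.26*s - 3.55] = 2.36*s + 1.26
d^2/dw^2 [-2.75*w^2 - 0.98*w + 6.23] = -5.50000000000000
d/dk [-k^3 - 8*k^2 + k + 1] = -3*k^2 - 16*k + 1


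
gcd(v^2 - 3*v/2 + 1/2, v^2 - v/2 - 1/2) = v - 1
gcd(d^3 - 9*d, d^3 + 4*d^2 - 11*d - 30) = d - 3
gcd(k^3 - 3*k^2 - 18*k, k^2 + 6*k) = k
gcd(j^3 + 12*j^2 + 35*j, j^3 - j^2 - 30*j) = j^2 + 5*j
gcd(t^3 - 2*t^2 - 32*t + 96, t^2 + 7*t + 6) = t + 6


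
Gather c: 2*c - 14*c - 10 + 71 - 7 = 54 - 12*c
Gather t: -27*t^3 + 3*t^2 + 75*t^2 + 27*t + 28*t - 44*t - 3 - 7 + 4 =-27*t^3 + 78*t^2 + 11*t - 6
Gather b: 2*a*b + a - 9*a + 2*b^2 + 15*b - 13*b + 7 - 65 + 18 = -8*a + 2*b^2 + b*(2*a + 2) - 40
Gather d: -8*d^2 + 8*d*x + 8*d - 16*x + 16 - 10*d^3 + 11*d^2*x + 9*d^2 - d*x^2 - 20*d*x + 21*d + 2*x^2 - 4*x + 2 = -10*d^3 + d^2*(11*x + 1) + d*(-x^2 - 12*x + 29) + 2*x^2 - 20*x + 18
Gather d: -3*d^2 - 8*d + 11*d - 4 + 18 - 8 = -3*d^2 + 3*d + 6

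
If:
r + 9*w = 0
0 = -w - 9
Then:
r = 81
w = -9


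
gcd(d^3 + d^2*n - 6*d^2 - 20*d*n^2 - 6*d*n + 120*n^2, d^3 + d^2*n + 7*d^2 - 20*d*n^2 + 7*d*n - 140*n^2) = d^2 + d*n - 20*n^2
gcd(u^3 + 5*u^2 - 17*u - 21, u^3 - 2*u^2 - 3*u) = u^2 - 2*u - 3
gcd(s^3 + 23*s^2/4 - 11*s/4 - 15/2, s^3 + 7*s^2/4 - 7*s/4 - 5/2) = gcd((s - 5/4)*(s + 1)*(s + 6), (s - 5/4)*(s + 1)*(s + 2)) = s^2 - s/4 - 5/4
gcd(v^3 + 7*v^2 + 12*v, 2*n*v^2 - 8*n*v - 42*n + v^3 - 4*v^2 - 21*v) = v + 3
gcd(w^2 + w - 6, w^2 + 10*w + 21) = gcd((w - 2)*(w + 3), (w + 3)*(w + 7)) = w + 3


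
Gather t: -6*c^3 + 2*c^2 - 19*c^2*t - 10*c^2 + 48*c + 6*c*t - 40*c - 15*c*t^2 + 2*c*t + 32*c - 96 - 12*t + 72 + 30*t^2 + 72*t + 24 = -6*c^3 - 8*c^2 + 40*c + t^2*(30 - 15*c) + t*(-19*c^2 + 8*c + 60)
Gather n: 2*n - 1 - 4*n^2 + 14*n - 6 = -4*n^2 + 16*n - 7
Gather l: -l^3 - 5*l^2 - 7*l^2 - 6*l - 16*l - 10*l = -l^3 - 12*l^2 - 32*l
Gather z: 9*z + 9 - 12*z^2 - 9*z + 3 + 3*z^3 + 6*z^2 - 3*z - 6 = 3*z^3 - 6*z^2 - 3*z + 6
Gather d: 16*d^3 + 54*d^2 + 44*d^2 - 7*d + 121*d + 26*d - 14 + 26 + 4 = 16*d^3 + 98*d^2 + 140*d + 16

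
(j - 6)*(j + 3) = j^2 - 3*j - 18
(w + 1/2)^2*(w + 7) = w^3 + 8*w^2 + 29*w/4 + 7/4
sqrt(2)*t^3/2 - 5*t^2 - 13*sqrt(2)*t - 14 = (t - 7*sqrt(2))*(t + sqrt(2))*(sqrt(2)*t/2 + 1)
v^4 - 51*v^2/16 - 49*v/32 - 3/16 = (v - 2)*(v + 1/4)^2*(v + 3/2)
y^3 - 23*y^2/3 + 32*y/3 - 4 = (y - 6)*(y - 1)*(y - 2/3)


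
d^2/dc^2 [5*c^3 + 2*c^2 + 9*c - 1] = 30*c + 4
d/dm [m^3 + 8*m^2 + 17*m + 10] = 3*m^2 + 16*m + 17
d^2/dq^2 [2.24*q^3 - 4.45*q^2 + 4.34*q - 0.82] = 13.44*q - 8.9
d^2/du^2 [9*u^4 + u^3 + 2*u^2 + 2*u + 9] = 108*u^2 + 6*u + 4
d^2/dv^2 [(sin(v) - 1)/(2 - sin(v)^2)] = (9*sin(v)^5 - 4*sin(v)^4 - 2*sin(v)^2 - 11*sin(v)/2 - sin(5*v)/2 + 4)/(sin(v)^2 - 2)^3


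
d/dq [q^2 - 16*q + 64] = 2*q - 16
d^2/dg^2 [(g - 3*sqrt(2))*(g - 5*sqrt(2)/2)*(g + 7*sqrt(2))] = 6*g + 3*sqrt(2)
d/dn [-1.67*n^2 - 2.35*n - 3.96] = -3.34*n - 2.35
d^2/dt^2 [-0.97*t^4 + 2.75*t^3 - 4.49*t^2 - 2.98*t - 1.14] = -11.64*t^2 + 16.5*t - 8.98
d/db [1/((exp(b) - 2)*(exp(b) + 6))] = 2*(-exp(b) - 2)*exp(b)/(exp(4*b) + 8*exp(3*b) - 8*exp(2*b) - 96*exp(b) + 144)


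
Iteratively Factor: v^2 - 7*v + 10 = (v - 5)*(v - 2)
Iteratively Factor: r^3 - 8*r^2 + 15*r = (r - 5)*(r^2 - 3*r) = r*(r - 5)*(r - 3)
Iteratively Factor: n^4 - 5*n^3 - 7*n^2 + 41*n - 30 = (n - 2)*(n^3 - 3*n^2 - 13*n + 15) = (n - 2)*(n + 3)*(n^2 - 6*n + 5) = (n - 5)*(n - 2)*(n + 3)*(n - 1)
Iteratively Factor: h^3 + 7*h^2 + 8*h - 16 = (h - 1)*(h^2 + 8*h + 16) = (h - 1)*(h + 4)*(h + 4)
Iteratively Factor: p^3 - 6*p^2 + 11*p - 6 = (p - 1)*(p^2 - 5*p + 6) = (p - 2)*(p - 1)*(p - 3)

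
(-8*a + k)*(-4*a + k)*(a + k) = 32*a^3 + 20*a^2*k - 11*a*k^2 + k^3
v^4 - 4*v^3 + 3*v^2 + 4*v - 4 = (v - 2)^2*(v - 1)*(v + 1)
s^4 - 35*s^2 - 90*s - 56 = (s - 7)*(s + 1)*(s + 2)*(s + 4)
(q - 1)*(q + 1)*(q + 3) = q^3 + 3*q^2 - q - 3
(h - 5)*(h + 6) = h^2 + h - 30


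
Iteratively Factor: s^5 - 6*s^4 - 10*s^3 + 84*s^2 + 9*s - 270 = (s - 3)*(s^4 - 3*s^3 - 19*s^2 + 27*s + 90) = (s - 3)*(s + 2)*(s^3 - 5*s^2 - 9*s + 45) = (s - 5)*(s - 3)*(s + 2)*(s^2 - 9) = (s - 5)*(s - 3)*(s + 2)*(s + 3)*(s - 3)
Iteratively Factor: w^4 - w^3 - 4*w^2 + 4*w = (w - 1)*(w^3 - 4*w) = w*(w - 1)*(w^2 - 4) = w*(w - 1)*(w + 2)*(w - 2)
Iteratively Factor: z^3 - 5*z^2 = (z)*(z^2 - 5*z) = z^2*(z - 5)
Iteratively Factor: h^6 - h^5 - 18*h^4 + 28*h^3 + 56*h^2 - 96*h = (h - 2)*(h^5 + h^4 - 16*h^3 - 4*h^2 + 48*h) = (h - 2)*(h + 4)*(h^4 - 3*h^3 - 4*h^2 + 12*h) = (h - 2)^2*(h + 4)*(h^3 - h^2 - 6*h) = h*(h - 2)^2*(h + 4)*(h^2 - h - 6) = h*(h - 3)*(h - 2)^2*(h + 4)*(h + 2)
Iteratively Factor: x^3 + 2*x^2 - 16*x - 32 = (x + 4)*(x^2 - 2*x - 8) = (x - 4)*(x + 4)*(x + 2)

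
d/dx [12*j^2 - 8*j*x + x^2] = -8*j + 2*x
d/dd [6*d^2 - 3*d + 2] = 12*d - 3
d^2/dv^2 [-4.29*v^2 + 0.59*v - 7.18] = -8.58000000000000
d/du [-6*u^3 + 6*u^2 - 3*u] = -18*u^2 + 12*u - 3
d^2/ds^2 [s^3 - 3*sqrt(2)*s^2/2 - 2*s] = 6*s - 3*sqrt(2)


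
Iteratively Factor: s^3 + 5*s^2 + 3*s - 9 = (s + 3)*(s^2 + 2*s - 3) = (s + 3)^2*(s - 1)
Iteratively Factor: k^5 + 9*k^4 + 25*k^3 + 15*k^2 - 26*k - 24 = (k + 1)*(k^4 + 8*k^3 + 17*k^2 - 2*k - 24) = (k + 1)*(k + 3)*(k^3 + 5*k^2 + 2*k - 8) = (k - 1)*(k + 1)*(k + 3)*(k^2 + 6*k + 8) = (k - 1)*(k + 1)*(k + 3)*(k + 4)*(k + 2)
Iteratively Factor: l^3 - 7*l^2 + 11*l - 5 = (l - 1)*(l^2 - 6*l + 5) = (l - 1)^2*(l - 5)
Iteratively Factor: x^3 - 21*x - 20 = (x - 5)*(x^2 + 5*x + 4) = (x - 5)*(x + 1)*(x + 4)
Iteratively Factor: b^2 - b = (b)*(b - 1)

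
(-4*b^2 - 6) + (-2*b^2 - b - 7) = -6*b^2 - b - 13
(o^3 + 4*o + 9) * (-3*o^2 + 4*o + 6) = -3*o^5 + 4*o^4 - 6*o^3 - 11*o^2 + 60*o + 54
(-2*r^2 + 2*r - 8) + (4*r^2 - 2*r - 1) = 2*r^2 - 9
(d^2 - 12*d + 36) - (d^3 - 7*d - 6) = -d^3 + d^2 - 5*d + 42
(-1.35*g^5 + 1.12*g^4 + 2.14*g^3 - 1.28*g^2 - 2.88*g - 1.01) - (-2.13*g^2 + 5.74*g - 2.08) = -1.35*g^5 + 1.12*g^4 + 2.14*g^3 + 0.85*g^2 - 8.62*g + 1.07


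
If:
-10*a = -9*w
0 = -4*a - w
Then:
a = 0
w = 0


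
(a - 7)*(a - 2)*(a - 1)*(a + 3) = a^4 - 7*a^3 - 7*a^2 + 55*a - 42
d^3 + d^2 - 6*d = d*(d - 2)*(d + 3)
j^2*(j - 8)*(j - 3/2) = j^4 - 19*j^3/2 + 12*j^2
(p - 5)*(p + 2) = p^2 - 3*p - 10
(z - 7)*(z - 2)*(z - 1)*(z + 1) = z^4 - 9*z^3 + 13*z^2 + 9*z - 14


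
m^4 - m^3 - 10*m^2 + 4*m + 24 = (m - 3)*(m - 2)*(m + 2)^2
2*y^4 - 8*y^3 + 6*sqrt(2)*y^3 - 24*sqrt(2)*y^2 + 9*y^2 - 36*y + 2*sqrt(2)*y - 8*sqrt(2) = (y - 4)*(y + 2*sqrt(2))*(sqrt(2)*y + 1)^2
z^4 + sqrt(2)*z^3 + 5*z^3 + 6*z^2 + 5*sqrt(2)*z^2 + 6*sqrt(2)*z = z*(z + 2)*(z + 3)*(z + sqrt(2))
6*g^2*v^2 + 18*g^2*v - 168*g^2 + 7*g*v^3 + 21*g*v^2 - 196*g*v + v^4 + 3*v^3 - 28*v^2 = (g + v)*(6*g + v)*(v - 4)*(v + 7)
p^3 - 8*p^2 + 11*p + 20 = (p - 5)*(p - 4)*(p + 1)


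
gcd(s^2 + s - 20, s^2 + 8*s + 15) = s + 5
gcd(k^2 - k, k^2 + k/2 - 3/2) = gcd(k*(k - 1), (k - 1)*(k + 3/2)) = k - 1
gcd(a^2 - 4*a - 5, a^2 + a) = a + 1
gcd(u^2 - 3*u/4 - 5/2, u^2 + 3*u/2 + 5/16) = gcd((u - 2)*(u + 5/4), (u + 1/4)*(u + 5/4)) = u + 5/4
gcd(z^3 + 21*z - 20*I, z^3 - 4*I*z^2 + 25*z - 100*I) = z^2 + I*z + 20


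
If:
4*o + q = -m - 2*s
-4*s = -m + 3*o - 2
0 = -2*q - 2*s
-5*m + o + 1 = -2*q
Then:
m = -5/84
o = -11/84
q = -7/12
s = 7/12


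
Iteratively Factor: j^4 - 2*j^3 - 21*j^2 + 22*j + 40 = (j - 5)*(j^3 + 3*j^2 - 6*j - 8) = (j - 5)*(j - 2)*(j^2 + 5*j + 4) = (j - 5)*(j - 2)*(j + 4)*(j + 1)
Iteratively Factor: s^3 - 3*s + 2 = (s - 1)*(s^2 + s - 2) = (s - 1)^2*(s + 2)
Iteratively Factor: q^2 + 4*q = (q)*(q + 4)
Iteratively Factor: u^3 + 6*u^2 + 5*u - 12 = (u + 4)*(u^2 + 2*u - 3) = (u - 1)*(u + 4)*(u + 3)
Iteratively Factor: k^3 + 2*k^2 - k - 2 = (k + 2)*(k^2 - 1) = (k + 1)*(k + 2)*(k - 1)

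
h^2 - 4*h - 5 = (h - 5)*(h + 1)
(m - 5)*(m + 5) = m^2 - 25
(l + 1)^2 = l^2 + 2*l + 1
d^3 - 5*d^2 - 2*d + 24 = (d - 4)*(d - 3)*(d + 2)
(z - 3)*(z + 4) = z^2 + z - 12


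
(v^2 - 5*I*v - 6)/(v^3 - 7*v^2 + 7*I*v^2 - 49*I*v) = (v^2 - 5*I*v - 6)/(v*(v^2 + 7*v*(-1 + I) - 49*I))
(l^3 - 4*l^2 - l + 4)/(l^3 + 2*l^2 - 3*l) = (l^2 - 3*l - 4)/(l*(l + 3))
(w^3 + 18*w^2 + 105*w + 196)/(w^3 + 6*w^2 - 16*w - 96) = (w^2 + 14*w + 49)/(w^2 + 2*w - 24)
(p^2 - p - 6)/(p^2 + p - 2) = (p - 3)/(p - 1)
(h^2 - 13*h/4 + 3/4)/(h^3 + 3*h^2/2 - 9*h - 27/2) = (4*h - 1)/(2*(2*h^2 + 9*h + 9))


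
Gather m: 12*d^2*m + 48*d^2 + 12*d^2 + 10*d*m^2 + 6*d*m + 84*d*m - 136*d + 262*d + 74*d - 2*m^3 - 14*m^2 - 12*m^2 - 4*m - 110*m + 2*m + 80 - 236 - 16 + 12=60*d^2 + 200*d - 2*m^3 + m^2*(10*d - 26) + m*(12*d^2 + 90*d - 112) - 160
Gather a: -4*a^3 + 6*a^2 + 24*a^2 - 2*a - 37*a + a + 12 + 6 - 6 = -4*a^3 + 30*a^2 - 38*a + 12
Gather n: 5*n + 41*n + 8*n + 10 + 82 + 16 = 54*n + 108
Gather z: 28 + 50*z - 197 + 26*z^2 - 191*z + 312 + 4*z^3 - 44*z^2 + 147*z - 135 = 4*z^3 - 18*z^2 + 6*z + 8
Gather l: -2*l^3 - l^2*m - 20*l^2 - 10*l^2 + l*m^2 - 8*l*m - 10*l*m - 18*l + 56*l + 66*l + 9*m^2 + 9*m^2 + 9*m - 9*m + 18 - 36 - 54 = -2*l^3 + l^2*(-m - 30) + l*(m^2 - 18*m + 104) + 18*m^2 - 72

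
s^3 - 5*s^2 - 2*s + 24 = (s - 4)*(s - 3)*(s + 2)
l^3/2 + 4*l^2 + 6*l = l*(l/2 + 1)*(l + 6)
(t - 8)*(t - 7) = t^2 - 15*t + 56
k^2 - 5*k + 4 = (k - 4)*(k - 1)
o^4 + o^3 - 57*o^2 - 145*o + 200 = (o - 8)*(o - 1)*(o + 5)^2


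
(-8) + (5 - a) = -a - 3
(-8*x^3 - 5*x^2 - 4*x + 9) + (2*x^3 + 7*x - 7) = -6*x^3 - 5*x^2 + 3*x + 2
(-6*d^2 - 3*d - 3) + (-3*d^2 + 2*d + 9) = -9*d^2 - d + 6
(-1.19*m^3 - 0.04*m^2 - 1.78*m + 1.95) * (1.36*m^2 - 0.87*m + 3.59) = -1.6184*m^5 + 0.9809*m^4 - 6.6581*m^3 + 4.057*m^2 - 8.0867*m + 7.0005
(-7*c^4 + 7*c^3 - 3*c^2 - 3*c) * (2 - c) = 7*c^5 - 21*c^4 + 17*c^3 - 3*c^2 - 6*c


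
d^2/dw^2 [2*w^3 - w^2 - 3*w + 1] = 12*w - 2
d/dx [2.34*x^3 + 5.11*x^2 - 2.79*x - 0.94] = 7.02*x^2 + 10.22*x - 2.79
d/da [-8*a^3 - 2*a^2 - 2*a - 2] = -24*a^2 - 4*a - 2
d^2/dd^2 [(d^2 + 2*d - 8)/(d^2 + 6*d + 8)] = -8/(d^3 + 6*d^2 + 12*d + 8)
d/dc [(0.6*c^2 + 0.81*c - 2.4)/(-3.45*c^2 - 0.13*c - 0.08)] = (2.7165*c^2 - 16.656*c - 0.3768)/(11.9025*c^4 + 0.897*c^3 + 0.5689*c^2 + 0.0208*c + 0.0064)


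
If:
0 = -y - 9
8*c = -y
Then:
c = 9/8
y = -9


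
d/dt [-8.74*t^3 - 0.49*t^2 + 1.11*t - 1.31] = -26.22*t^2 - 0.98*t + 1.11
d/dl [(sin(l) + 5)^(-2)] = -2*cos(l)/(sin(l) + 5)^3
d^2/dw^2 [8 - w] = 0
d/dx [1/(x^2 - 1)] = -2*x/(x^2 - 1)^2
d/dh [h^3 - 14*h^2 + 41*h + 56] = 3*h^2 - 28*h + 41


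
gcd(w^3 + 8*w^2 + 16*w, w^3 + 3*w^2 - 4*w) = w^2 + 4*w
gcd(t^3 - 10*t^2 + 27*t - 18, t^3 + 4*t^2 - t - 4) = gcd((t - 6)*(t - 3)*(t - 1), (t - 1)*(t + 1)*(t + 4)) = t - 1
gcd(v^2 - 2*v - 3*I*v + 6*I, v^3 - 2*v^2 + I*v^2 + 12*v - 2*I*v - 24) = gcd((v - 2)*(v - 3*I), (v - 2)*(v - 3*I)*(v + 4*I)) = v^2 + v*(-2 - 3*I) + 6*I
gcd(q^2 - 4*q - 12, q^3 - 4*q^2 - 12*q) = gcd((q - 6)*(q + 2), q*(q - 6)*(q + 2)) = q^2 - 4*q - 12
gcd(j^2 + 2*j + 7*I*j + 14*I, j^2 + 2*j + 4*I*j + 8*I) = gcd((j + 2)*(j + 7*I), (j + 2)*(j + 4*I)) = j + 2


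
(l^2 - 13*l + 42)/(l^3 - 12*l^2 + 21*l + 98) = (l - 6)/(l^2 - 5*l - 14)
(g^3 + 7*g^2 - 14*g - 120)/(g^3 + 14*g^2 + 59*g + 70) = (g^2 + 2*g - 24)/(g^2 + 9*g + 14)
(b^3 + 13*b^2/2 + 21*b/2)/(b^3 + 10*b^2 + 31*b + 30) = b*(2*b + 7)/(2*(b^2 + 7*b + 10))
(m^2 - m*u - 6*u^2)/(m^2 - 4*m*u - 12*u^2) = (-m + 3*u)/(-m + 6*u)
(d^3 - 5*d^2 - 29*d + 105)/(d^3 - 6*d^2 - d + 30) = (d^2 - 2*d - 35)/(d^2 - 3*d - 10)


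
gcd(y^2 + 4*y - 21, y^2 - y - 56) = y + 7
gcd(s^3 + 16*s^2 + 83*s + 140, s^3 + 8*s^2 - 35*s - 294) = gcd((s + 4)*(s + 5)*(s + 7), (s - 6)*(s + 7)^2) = s + 7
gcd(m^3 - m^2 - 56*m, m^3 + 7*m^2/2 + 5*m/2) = m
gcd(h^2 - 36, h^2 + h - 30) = h + 6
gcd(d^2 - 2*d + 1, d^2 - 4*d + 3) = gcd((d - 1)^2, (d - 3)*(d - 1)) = d - 1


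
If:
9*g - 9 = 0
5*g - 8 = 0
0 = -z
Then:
No Solution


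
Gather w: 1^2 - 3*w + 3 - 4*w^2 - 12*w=-4*w^2 - 15*w + 4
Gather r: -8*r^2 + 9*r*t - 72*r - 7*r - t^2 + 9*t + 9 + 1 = -8*r^2 + r*(9*t - 79) - t^2 + 9*t + 10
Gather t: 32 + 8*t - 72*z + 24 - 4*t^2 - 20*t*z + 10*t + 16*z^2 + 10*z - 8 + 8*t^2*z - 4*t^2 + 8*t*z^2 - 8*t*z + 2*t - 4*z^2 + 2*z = t^2*(8*z - 8) + t*(8*z^2 - 28*z + 20) + 12*z^2 - 60*z + 48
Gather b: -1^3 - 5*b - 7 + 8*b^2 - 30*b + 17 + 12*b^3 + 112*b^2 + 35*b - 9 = 12*b^3 + 120*b^2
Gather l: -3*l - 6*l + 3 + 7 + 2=12 - 9*l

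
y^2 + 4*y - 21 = (y - 3)*(y + 7)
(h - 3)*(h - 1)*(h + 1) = h^3 - 3*h^2 - h + 3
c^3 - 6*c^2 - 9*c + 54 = (c - 6)*(c - 3)*(c + 3)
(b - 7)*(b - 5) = b^2 - 12*b + 35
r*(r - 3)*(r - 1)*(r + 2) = r^4 - 2*r^3 - 5*r^2 + 6*r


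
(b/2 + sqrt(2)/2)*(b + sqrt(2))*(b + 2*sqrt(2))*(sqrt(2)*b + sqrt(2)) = sqrt(2)*b^4/2 + sqrt(2)*b^3/2 + 4*b^3 + 4*b^2 + 5*sqrt(2)*b^2 + 4*b + 5*sqrt(2)*b + 4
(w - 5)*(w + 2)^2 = w^3 - w^2 - 16*w - 20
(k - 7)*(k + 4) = k^2 - 3*k - 28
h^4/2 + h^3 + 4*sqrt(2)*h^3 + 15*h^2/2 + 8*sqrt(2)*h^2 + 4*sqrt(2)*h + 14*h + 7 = (h/2 + sqrt(2)/2)*(h + 1)^2*(h + 7*sqrt(2))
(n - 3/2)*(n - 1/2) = n^2 - 2*n + 3/4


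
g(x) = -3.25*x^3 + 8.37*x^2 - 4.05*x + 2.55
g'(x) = -9.75*x^2 + 16.74*x - 4.05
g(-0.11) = 3.10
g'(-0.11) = -6.01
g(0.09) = 2.25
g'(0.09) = -2.62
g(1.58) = 4.23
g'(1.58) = -1.94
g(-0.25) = 4.14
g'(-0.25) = -8.84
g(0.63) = 2.51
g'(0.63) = 2.63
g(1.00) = 3.62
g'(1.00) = 2.94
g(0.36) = 2.03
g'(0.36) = 0.71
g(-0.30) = 4.61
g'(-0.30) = -9.95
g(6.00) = -422.43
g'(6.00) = -254.61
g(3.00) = -22.02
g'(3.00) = -41.58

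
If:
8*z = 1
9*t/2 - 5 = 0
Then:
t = 10/9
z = 1/8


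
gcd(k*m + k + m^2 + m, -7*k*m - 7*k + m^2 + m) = m + 1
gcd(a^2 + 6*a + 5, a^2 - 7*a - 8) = a + 1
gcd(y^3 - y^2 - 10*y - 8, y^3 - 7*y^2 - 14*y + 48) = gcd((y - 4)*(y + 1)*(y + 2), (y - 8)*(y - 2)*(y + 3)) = 1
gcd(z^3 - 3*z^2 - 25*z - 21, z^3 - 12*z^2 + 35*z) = z - 7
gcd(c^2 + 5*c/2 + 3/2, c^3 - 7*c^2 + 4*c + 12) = c + 1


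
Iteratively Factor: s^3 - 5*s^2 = (s)*(s^2 - 5*s) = s*(s - 5)*(s)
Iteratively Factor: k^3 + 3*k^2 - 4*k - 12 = (k - 2)*(k^2 + 5*k + 6) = (k - 2)*(k + 3)*(k + 2)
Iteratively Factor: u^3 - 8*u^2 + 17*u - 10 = (u - 2)*(u^2 - 6*u + 5) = (u - 2)*(u - 1)*(u - 5)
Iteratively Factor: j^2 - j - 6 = (j + 2)*(j - 3)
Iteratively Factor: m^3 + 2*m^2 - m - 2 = (m + 1)*(m^2 + m - 2) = (m + 1)*(m + 2)*(m - 1)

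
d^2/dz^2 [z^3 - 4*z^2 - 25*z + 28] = 6*z - 8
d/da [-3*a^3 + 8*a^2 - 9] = a*(16 - 9*a)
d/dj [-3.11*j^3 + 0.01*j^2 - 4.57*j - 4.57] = -9.33*j^2 + 0.02*j - 4.57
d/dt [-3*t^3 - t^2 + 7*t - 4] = -9*t^2 - 2*t + 7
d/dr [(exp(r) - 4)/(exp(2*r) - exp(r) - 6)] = (-(exp(r) - 4)*(2*exp(r) - 1) + exp(2*r) - exp(r) - 6)*exp(r)/(-exp(2*r) + exp(r) + 6)^2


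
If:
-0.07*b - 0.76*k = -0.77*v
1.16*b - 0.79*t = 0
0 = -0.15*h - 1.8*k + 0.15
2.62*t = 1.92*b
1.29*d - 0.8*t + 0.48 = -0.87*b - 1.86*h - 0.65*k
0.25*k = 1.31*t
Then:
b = 0.00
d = -1.81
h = 1.00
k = 0.00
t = 0.00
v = 0.00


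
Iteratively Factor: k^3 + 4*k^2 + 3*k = (k + 1)*(k^2 + 3*k) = (k + 1)*(k + 3)*(k)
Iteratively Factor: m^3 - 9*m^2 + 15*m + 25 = (m + 1)*(m^2 - 10*m + 25) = (m - 5)*(m + 1)*(m - 5)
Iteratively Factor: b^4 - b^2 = (b)*(b^3 - b) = b*(b - 1)*(b^2 + b) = b*(b - 1)*(b + 1)*(b)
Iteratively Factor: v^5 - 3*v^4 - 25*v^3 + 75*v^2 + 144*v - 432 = (v - 3)*(v^4 - 25*v^2 + 144) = (v - 3)*(v + 3)*(v^3 - 3*v^2 - 16*v + 48) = (v - 4)*(v - 3)*(v + 3)*(v^2 + v - 12) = (v - 4)*(v - 3)^2*(v + 3)*(v + 4)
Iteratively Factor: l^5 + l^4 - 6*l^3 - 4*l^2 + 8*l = (l - 1)*(l^4 + 2*l^3 - 4*l^2 - 8*l) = (l - 1)*(l + 2)*(l^3 - 4*l) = (l - 2)*(l - 1)*(l + 2)*(l^2 + 2*l) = l*(l - 2)*(l - 1)*(l + 2)*(l + 2)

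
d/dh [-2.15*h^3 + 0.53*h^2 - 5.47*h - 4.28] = -6.45*h^2 + 1.06*h - 5.47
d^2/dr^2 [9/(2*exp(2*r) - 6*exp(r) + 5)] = 18*((3 - 4*exp(r))*(2*exp(2*r) - 6*exp(r) + 5) + 4*(2*exp(r) - 3)^2*exp(r))*exp(r)/(2*exp(2*r) - 6*exp(r) + 5)^3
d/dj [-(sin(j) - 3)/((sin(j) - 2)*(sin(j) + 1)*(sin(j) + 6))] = 2*(sin(j)^3 - 2*sin(j)^2 - 15*sin(j) + 18)*cos(j)/((sin(j) - 2)^2*(sin(j) + 1)^2*(sin(j) + 6)^2)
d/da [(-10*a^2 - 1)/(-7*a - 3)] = (70*a^2 + 60*a - 7)/(49*a^2 + 42*a + 9)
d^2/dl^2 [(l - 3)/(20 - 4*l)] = -1/(l - 5)^3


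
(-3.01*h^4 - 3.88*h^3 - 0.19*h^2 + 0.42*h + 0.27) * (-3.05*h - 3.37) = 9.1805*h^5 + 21.9777*h^4 + 13.6551*h^3 - 0.6407*h^2 - 2.2389*h - 0.9099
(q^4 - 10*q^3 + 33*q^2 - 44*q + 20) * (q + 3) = q^5 - 7*q^4 + 3*q^3 + 55*q^2 - 112*q + 60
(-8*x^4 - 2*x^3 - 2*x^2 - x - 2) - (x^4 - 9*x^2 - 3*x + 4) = -9*x^4 - 2*x^3 + 7*x^2 + 2*x - 6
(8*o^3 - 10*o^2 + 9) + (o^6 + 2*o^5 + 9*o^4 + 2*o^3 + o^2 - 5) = o^6 + 2*o^5 + 9*o^4 + 10*o^3 - 9*o^2 + 4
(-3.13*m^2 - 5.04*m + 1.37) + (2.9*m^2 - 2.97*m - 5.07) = -0.23*m^2 - 8.01*m - 3.7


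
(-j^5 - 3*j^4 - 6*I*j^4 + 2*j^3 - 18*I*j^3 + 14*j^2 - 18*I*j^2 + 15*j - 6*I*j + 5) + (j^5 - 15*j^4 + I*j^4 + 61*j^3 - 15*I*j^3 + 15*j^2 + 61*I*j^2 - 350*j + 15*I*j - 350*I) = -18*j^4 - 5*I*j^4 + 63*j^3 - 33*I*j^3 + 29*j^2 + 43*I*j^2 - 335*j + 9*I*j + 5 - 350*I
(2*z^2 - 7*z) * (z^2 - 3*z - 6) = 2*z^4 - 13*z^3 + 9*z^2 + 42*z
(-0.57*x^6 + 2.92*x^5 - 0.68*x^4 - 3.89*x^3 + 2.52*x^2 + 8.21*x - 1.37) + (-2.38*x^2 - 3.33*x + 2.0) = -0.57*x^6 + 2.92*x^5 - 0.68*x^4 - 3.89*x^3 + 0.14*x^2 + 4.88*x + 0.63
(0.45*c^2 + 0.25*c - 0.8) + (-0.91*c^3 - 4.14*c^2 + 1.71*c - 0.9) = -0.91*c^3 - 3.69*c^2 + 1.96*c - 1.7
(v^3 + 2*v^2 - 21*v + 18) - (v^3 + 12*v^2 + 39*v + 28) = -10*v^2 - 60*v - 10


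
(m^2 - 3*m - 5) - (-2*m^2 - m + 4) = 3*m^2 - 2*m - 9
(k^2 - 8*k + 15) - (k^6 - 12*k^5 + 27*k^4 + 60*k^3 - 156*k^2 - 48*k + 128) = -k^6 + 12*k^5 - 27*k^4 - 60*k^3 + 157*k^2 + 40*k - 113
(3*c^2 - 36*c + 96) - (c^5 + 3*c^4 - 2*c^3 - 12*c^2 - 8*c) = -c^5 - 3*c^4 + 2*c^3 + 15*c^2 - 28*c + 96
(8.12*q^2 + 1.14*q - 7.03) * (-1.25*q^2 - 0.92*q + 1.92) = -10.15*q^4 - 8.8954*q^3 + 23.3291*q^2 + 8.6564*q - 13.4976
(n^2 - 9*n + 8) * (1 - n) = -n^3 + 10*n^2 - 17*n + 8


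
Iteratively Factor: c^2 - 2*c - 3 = (c + 1)*(c - 3)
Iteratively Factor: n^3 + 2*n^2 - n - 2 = (n + 2)*(n^2 - 1) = (n - 1)*(n + 2)*(n + 1)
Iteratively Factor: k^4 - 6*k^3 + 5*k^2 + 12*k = (k - 4)*(k^3 - 2*k^2 - 3*k) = (k - 4)*(k - 3)*(k^2 + k) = (k - 4)*(k - 3)*(k + 1)*(k)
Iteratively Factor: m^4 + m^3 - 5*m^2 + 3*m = (m)*(m^3 + m^2 - 5*m + 3) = m*(m - 1)*(m^2 + 2*m - 3) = m*(m - 1)*(m + 3)*(m - 1)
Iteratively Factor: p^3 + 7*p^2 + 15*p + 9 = (p + 3)*(p^2 + 4*p + 3) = (p + 1)*(p + 3)*(p + 3)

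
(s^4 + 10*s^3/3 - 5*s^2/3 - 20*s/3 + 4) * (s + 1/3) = s^5 + 11*s^4/3 - 5*s^3/9 - 65*s^2/9 + 16*s/9 + 4/3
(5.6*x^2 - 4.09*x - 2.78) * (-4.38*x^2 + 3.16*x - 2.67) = -24.528*x^4 + 35.6102*x^3 - 15.7*x^2 + 2.1355*x + 7.4226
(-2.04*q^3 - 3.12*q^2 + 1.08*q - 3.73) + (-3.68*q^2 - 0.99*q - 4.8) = -2.04*q^3 - 6.8*q^2 + 0.0900000000000001*q - 8.53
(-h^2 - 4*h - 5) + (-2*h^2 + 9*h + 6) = -3*h^2 + 5*h + 1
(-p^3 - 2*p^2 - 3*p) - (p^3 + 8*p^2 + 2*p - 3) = -2*p^3 - 10*p^2 - 5*p + 3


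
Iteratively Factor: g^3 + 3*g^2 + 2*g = (g + 2)*(g^2 + g) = (g + 1)*(g + 2)*(g)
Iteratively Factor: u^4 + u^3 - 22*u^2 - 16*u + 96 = (u - 2)*(u^3 + 3*u^2 - 16*u - 48) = (u - 4)*(u - 2)*(u^2 + 7*u + 12) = (u - 4)*(u - 2)*(u + 3)*(u + 4)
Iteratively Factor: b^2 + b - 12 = (b - 3)*(b + 4)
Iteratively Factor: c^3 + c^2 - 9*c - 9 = (c + 3)*(c^2 - 2*c - 3) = (c - 3)*(c + 3)*(c + 1)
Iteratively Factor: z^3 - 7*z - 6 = (z + 2)*(z^2 - 2*z - 3) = (z + 1)*(z + 2)*(z - 3)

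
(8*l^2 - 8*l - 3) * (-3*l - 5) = -24*l^3 - 16*l^2 + 49*l + 15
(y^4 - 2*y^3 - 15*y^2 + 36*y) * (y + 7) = y^5 + 5*y^4 - 29*y^3 - 69*y^2 + 252*y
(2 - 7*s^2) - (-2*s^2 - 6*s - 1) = -5*s^2 + 6*s + 3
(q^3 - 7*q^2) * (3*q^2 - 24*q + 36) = 3*q^5 - 45*q^4 + 204*q^3 - 252*q^2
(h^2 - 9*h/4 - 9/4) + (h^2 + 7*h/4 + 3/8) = 2*h^2 - h/2 - 15/8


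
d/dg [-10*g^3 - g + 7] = -30*g^2 - 1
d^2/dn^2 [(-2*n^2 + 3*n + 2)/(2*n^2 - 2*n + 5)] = 4*(2*n^3 + 42*n^2 - 57*n - 16)/(8*n^6 - 24*n^5 + 84*n^4 - 128*n^3 + 210*n^2 - 150*n + 125)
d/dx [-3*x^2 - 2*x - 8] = -6*x - 2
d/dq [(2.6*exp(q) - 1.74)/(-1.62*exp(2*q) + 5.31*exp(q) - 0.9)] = (4.212*exp(2*q) - 5.6376*exp(q) + 6.8994)*exp(q)/(2.6244*exp(4*q) - 17.2044*exp(3*q) + 31.1121*exp(2*q) - 9.558*exp(q) + 0.81)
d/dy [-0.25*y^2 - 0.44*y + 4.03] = -0.5*y - 0.44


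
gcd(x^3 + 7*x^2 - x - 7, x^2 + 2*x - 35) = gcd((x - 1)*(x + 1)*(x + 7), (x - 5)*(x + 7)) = x + 7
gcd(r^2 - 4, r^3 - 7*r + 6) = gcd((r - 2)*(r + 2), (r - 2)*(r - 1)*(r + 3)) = r - 2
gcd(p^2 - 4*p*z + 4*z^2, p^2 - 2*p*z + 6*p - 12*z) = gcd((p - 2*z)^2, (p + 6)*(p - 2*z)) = -p + 2*z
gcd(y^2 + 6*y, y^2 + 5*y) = y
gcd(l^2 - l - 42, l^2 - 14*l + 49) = l - 7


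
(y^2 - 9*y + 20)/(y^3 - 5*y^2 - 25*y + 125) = (y - 4)/(y^2 - 25)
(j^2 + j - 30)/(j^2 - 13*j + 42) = (j^2 + j - 30)/(j^2 - 13*j + 42)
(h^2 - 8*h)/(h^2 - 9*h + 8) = h/(h - 1)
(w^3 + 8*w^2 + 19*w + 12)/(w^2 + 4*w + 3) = w + 4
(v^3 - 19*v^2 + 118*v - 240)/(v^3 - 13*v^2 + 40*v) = (v - 6)/v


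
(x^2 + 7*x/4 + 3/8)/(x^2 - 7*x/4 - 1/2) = (x + 3/2)/(x - 2)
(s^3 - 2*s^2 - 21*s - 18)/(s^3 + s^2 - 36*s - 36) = (s + 3)/(s + 6)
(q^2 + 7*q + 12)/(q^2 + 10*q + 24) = (q + 3)/(q + 6)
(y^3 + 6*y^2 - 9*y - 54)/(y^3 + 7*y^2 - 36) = (y - 3)/(y - 2)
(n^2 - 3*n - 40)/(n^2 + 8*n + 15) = (n - 8)/(n + 3)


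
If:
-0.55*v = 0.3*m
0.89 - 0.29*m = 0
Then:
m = 3.07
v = -1.67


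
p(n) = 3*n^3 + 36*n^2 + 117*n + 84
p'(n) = 9*n^2 + 72*n + 117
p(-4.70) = 17.87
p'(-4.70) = -22.59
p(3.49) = 1058.34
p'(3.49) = 477.90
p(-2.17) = -31.02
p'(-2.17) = 3.14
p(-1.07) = -3.65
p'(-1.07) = 50.26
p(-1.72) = -26.00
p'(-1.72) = 19.79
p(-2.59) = -29.66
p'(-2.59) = -9.11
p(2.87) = 787.24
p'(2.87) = 397.77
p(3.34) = 988.16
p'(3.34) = 457.88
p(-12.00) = -1320.00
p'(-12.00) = 549.00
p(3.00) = 840.00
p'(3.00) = 414.00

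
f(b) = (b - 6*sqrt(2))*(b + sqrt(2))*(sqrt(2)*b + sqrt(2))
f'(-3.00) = 62.73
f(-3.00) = -51.51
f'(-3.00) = 62.73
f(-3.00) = -51.51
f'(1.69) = -43.87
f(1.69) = -80.25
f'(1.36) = -42.48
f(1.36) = -65.97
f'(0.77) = -37.68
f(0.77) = -42.18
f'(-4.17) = 118.41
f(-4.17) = -156.35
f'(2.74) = -42.17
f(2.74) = -126.24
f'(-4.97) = 163.17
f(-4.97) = -268.62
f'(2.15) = -44.28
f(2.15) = -100.59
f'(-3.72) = 95.62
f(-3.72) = -108.26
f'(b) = sqrt(2)*(b - 6*sqrt(2))*(b + sqrt(2)) + (b - 6*sqrt(2))*(sqrt(2)*b + sqrt(2)) + (b + sqrt(2))*(sqrt(2)*b + sqrt(2))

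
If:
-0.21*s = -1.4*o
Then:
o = 0.15*s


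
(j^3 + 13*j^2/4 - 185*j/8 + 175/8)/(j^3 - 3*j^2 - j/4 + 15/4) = (4*j^2 + 23*j - 35)/(2*(2*j^2 - j - 3))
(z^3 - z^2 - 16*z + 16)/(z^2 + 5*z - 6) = (z^2 - 16)/(z + 6)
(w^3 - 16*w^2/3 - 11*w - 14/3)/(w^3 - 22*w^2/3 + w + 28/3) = (3*w + 2)/(3*w - 4)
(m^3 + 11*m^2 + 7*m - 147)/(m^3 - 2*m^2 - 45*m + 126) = (m + 7)/(m - 6)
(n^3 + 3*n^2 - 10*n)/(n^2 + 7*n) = (n^2 + 3*n - 10)/(n + 7)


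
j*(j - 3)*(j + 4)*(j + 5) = j^4 + 6*j^3 - 7*j^2 - 60*j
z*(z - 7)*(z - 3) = z^3 - 10*z^2 + 21*z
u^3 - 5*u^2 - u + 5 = (u - 5)*(u - 1)*(u + 1)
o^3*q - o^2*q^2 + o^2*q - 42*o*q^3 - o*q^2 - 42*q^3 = (o - 7*q)*(o + 6*q)*(o*q + q)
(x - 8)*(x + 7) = x^2 - x - 56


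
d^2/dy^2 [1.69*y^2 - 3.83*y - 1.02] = 3.38000000000000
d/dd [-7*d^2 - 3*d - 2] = -14*d - 3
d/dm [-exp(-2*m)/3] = 2*exp(-2*m)/3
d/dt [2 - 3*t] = -3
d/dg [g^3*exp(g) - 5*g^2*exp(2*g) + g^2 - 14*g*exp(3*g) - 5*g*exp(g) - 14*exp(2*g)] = g^3*exp(g) - 10*g^2*exp(2*g) + 3*g^2*exp(g) - 42*g*exp(3*g) - 10*g*exp(2*g) - 5*g*exp(g) + 2*g - 14*exp(3*g) - 28*exp(2*g) - 5*exp(g)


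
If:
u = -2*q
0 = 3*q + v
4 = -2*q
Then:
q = -2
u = 4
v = 6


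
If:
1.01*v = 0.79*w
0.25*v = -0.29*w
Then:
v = 0.00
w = 0.00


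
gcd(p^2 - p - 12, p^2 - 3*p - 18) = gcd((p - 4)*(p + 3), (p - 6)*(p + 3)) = p + 3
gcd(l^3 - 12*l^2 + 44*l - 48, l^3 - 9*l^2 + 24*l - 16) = l - 4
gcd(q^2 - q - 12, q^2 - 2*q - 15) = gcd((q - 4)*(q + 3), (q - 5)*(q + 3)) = q + 3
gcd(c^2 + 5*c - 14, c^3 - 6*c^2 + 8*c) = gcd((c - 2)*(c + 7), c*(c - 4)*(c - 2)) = c - 2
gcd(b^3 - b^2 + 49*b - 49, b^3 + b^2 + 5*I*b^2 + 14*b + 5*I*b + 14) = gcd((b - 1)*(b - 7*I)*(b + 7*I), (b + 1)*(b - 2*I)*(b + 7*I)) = b + 7*I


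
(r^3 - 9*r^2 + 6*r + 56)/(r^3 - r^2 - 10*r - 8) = (r - 7)/(r + 1)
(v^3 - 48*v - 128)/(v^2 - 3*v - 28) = (v^2 - 4*v - 32)/(v - 7)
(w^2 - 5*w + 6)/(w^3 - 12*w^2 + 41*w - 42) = 1/(w - 7)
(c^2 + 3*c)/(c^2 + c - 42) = c*(c + 3)/(c^2 + c - 42)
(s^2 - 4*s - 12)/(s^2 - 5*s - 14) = (s - 6)/(s - 7)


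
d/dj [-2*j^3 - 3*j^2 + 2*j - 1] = -6*j^2 - 6*j + 2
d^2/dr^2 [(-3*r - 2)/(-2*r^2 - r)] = 4*(6*r^3 + 12*r^2 + 6*r + 1)/(r^3*(8*r^3 + 12*r^2 + 6*r + 1))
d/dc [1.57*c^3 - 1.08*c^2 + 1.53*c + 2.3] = 4.71*c^2 - 2.16*c + 1.53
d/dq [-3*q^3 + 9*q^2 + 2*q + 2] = -9*q^2 + 18*q + 2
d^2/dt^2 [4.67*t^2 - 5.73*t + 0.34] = 9.34000000000000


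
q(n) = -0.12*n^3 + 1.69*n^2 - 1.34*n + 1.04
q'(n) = -0.36*n^2 + 3.38*n - 1.34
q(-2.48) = 16.59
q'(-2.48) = -11.94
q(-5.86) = 91.07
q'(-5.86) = -33.51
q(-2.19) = 13.34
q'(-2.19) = -10.47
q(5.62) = 25.59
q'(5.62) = 6.29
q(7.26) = 34.47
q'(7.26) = 4.22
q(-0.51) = 2.18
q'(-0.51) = -3.16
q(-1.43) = 6.76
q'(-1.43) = -6.91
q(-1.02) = 4.29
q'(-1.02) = -5.16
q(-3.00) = 23.51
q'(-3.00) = -14.72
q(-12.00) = 467.84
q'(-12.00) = -93.74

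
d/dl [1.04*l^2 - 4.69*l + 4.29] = 2.08*l - 4.69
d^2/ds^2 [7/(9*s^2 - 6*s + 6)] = 14*(-9*s^2 + 6*s + 4*(3*s - 1)^2 - 6)/(3*(3*s^2 - 2*s + 2)^3)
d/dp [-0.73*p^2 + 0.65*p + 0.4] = 0.65 - 1.46*p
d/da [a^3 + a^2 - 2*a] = 3*a^2 + 2*a - 2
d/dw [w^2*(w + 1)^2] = 2*w*(w + 1)*(2*w + 1)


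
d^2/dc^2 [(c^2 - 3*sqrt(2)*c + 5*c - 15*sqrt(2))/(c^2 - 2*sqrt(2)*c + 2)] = 2*(-sqrt(2)*c^3 + 5*c^3 - 45*sqrt(2)*c^2 - 6*c^2 + 18*sqrt(2)*c + 150*c - 70*sqrt(2) - 20)/(c^6 - 6*sqrt(2)*c^5 + 30*c^4 - 40*sqrt(2)*c^3 + 60*c^2 - 24*sqrt(2)*c + 8)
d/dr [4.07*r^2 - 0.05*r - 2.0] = 8.14*r - 0.05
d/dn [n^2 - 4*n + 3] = 2*n - 4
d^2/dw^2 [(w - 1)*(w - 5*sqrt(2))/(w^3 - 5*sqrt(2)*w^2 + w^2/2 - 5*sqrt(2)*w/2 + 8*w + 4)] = 4*(4*w^6 - 60*sqrt(2)*w^5 - 12*w^5 + 180*sqrt(2)*w^4 + 498*w^4 - 1897*w^3 - 590*sqrt(2)*w^3 - 828*w^2 + 4215*sqrt(2)*w^2 - 7326*w + 1380*sqrt(2)*w - 1008 + 2090*sqrt(2))/(8*w^9 - 120*sqrt(2)*w^8 + 12*w^8 - 180*sqrt(2)*w^7 + 1398*w^7 - 4010*sqrt(2)*w^6 + 2089*w^6 - 5895*sqrt(2)*w^5 + 12180*w^5 - 10620*sqrt(2)*w^4 + 16878*w^4 - 12010*sqrt(2)*w^3 + 12448*w^3 - 5760*sqrt(2)*w^2 + 7536*w^2 - 960*sqrt(2)*w + 3072*w + 512)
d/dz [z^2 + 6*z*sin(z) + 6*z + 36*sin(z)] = 6*z*cos(z) + 2*z + 6*sin(z) + 36*cos(z) + 6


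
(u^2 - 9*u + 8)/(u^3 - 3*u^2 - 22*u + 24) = (u - 8)/(u^2 - 2*u - 24)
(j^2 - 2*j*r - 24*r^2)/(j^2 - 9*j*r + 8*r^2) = (j^2 - 2*j*r - 24*r^2)/(j^2 - 9*j*r + 8*r^2)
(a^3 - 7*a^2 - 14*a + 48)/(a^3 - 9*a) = (a^2 - 10*a + 16)/(a*(a - 3))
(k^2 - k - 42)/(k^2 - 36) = (k - 7)/(k - 6)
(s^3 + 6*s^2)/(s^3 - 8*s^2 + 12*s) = s*(s + 6)/(s^2 - 8*s + 12)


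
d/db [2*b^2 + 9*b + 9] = 4*b + 9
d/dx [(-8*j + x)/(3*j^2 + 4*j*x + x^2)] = (3*j^2 + 4*j*x + x^2 + 2*(2*j + x)*(8*j - x))/(3*j^2 + 4*j*x + x^2)^2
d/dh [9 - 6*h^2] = -12*h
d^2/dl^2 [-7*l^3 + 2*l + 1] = -42*l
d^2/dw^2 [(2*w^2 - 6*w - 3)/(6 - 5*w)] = 366/(125*w^3 - 450*w^2 + 540*w - 216)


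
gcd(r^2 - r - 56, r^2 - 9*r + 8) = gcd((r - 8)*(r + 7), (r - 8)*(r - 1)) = r - 8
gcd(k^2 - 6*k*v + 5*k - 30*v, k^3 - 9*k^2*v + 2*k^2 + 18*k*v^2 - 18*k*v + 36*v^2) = -k + 6*v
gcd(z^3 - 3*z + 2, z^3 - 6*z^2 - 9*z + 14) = z^2 + z - 2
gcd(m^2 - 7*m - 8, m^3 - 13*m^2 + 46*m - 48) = m - 8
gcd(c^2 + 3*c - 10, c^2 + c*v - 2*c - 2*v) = c - 2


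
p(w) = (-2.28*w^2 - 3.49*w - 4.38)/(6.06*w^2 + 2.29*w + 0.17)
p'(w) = (-12.12*w - 2.29)*(-2.28*w^2 - 3.49*w - 4.38)/(6.06*w^2 + 2.29*w + 0.17)^2 + (-4.56*w - 3.49)/(6.06*w^2 + 2.29*w + 0.17) = (15.9282*w^2 + 52.3104*w + 9.4369)/(36.7236*w^4 + 27.7548*w^3 + 7.3045*w^2 + 0.7786*w + 0.0289)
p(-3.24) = -0.30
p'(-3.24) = 0.00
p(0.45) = -2.64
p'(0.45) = 6.14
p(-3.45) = -0.30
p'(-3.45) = 0.00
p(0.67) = -1.75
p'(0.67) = 2.64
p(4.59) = -0.49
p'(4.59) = 0.03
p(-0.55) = -4.24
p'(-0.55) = -26.25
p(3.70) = -0.53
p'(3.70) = 0.05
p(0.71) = -1.65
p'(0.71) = 2.32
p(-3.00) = -0.30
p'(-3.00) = -0.00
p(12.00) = -0.42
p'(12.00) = 0.00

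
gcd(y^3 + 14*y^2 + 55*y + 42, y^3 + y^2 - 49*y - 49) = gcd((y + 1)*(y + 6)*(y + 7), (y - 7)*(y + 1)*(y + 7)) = y^2 + 8*y + 7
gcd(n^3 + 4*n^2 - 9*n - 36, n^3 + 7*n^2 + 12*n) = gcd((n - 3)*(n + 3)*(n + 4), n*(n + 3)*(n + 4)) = n^2 + 7*n + 12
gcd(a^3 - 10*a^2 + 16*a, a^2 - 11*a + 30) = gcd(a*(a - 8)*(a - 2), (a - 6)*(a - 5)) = 1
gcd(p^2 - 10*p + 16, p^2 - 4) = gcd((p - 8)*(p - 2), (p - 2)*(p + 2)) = p - 2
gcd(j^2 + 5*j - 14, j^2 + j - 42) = j + 7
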